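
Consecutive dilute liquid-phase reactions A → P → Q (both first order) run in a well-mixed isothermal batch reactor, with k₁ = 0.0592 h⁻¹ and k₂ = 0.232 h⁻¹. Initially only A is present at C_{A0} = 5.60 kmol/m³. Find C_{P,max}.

0.895 kmol/m³

For a first-order series the maximum intermediate yield is C_{P,max}/C_{A0} = (k₁/k₂)^[k₂/(k₂−k₁)].
= (0.0592/0.232)^(0.232/(0.232−0.0592)) = (0.2552)^(1.343) = 0.1598.
C_{P,max} = 0.1598×5.60 = 0.895 kmol/m³.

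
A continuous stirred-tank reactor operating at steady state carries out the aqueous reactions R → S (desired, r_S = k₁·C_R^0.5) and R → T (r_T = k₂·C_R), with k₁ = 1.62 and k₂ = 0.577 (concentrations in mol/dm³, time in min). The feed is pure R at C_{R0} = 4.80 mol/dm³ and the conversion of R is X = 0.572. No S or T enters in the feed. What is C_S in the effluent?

1.82 mol/dm³

Exit C_R = C_{R0}(1−X) = 4.80×0.428 = 2.054 mol/dm³.
In a CSTR the entire volume is at exit conditions, so r_S = 1.62×2.054^0.5 = 2.322 and r_T = 0.577×2.054 = 1.185.
Fraction of consumed R going to S: r_S/(r_S+r_T) = 0.6620.
C_S = 0.6620·C_{R0}·X = 0.6620×4.80×0.572 = 1.82 mol/dm³.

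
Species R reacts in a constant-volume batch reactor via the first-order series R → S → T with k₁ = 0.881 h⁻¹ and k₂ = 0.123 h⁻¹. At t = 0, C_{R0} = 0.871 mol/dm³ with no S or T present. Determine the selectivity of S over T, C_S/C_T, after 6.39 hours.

The intermediate concentration in a first-order A→B→C sequence is C_S = k₁C_{R0}(e^(−k₁t) − e^(−k₂t))/(k₂−k₁).
e^(−k₁t) = e^(−0.881×6.39) = e^(−5.630) = 0.003590; e^(−k₂t) = e^(−0.7860) = 0.4557.
C_S = 0.881×0.871/(0.123−0.881) × (0.003590−0.4557) = (-1.012)×(-0.4521) = 0.4577 mol/dm³.
C_R = C_{R0}e^(−k₁t) = 0.003127 mol/dm³, so C_T = C_{R0}−C_R−C_S = 0.4102 mol/dm³; C_S/C_T = 1.12.

1.12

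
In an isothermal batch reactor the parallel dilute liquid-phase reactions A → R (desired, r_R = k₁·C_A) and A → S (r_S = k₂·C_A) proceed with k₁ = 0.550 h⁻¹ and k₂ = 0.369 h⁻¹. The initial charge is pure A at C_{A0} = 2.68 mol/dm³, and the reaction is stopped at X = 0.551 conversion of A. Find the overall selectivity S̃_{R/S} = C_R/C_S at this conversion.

1.49

C_A = C_{A0}(1−X) = 1.203 mol/dm³.
Both paths are first order in A, so the instantaneous fraction to R is constant: dC_R/d(−C_A) = k₁/(k₁+k₂) = 0.5985.
C_R = 0.5985·(C_{A0}−C_A) = 0.5985×1.477 = 0.884 mol/dm³.
C_S = (C_{A0}−C_A)−C_R = 0.5929 mol/dm³; S̃_{R/S} = 0.8838/0.5929 = 1.49.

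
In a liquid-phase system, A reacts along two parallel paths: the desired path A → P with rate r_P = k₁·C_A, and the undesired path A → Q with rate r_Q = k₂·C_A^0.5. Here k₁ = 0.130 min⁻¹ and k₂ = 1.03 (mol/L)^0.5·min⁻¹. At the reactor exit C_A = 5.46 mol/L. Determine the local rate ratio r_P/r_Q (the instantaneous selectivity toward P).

S_{P/Q} = r_P/r_Q = (k₁·C_A)/(k₂·C_A^0.5) = (k₁/k₂)·C_A^0.5.
= (0.130×5.460) / (1.03×5.460^0.5) = 0.7098/2.407 = 0.295.
Since the desired path is higher order in A, keeping C_A high (PFR or concentrated feed) favours P.

0.295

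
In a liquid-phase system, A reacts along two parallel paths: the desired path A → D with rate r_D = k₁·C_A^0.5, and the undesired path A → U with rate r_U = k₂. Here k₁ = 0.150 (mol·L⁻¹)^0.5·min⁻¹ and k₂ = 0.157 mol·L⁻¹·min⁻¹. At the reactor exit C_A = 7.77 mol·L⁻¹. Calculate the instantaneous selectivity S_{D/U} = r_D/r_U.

2.66

S_{D/U} = r_D/r_U = (k₁·C_A^0.5)/(k₂) = (k₁/k₂)·C_A^0.5.
= (0.150×7.770^0.5) / (0.157) = 0.4181/0.1570 = 2.66.
Since the desired path is higher order in A, keeping C_A high (PFR or concentrated feed) favours D.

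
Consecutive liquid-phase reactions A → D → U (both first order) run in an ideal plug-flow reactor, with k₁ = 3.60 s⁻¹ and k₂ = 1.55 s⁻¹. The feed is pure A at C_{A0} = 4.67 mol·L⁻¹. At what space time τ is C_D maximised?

Setting dC_D/dτ = 0 gives τ_opt = ln(k₂/k₁)/(k₂−k₁).
= ln(1.55/3.60)/(1.55−3.60) = ln(0.4306)/-2.050 = -0.8427/-2.050 = 0.411 s.

0.411 s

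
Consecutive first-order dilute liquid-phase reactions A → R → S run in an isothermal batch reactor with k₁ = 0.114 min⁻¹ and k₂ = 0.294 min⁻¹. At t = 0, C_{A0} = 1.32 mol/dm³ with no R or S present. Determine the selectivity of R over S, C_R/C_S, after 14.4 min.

The intermediate concentration in a first-order A→B→C sequence is C_R = k₁C_{A0}(e^(−k₁t) − e^(−k₂t))/(k₂−k₁).
e^(−k₁t) = e^(−0.114×14.4) = e^(−1.642) = 0.1937; e^(−k₂t) = e^(−4.234) = 0.01450.
C_R = 0.114×1.32/(0.294−0.114) × (0.1937−0.01450) = 0.8360×0.1792 = 0.1498 mol/dm³.
C_A = C_{A0}e^(−k₁t) = 0.2556 mol/dm³, so C_S = C_{A0}−C_A−C_R = 0.9146 mol/dm³; C_R/C_S = 0.164.

0.164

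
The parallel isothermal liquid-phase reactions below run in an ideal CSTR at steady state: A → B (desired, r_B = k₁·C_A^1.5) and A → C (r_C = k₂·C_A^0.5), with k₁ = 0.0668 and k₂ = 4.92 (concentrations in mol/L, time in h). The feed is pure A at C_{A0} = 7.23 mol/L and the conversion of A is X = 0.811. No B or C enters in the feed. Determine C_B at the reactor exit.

Exit C_A = C_{A0}(1−X) = 7.23×0.189 = 1.366 mol/L.
A CSTR operates uniformly at the exit composition, giving r_B = 0.1067 and r_C = 5.751 (each k·C_A^n at C_A = 1.366).
Fraction of consumed A going to B: r_B/(r_B+r_C) = 0.01821.
C_B = 0.01821·C_{A0}·X = 0.01821×7.23×0.811 = 0.107 mol/L.

0.107 mol/L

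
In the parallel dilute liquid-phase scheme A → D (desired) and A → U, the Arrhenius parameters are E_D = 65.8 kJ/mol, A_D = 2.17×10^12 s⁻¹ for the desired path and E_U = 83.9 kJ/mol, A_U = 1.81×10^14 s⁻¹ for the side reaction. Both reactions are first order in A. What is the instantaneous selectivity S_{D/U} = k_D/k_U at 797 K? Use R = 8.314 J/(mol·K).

Since both paths have the same order in A, the concentration cancels and S_{D/U} = k_D/k_U = (A_D/A_U)·exp[(E_U−E_D)/(RT)].
(E_U−E_D)/(RT) = (83.9−65.8)×10³/(8.314×797) = 18100/6626 = 2.732.
k_D/k_U = (2.17×10^12/1.81×10^14)·exp(2.732) = 0.01199 × 15.36 = 0.184.
Since E_D < E_U, lowering the temperature improves selectivity toward D.

0.184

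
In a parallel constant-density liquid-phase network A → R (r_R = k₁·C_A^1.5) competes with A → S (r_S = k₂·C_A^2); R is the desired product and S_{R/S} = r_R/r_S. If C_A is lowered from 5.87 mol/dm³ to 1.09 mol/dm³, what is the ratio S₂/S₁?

2.32

S_{R/S} = (k₁/k₂)·C_A^-0.5, so S₂/S₁ = (C_{A,2}/C_{A,1})^-0.5.
= (1.09/5.87)^(-0.5) = (0.1857)^(-0.5) = 2.32.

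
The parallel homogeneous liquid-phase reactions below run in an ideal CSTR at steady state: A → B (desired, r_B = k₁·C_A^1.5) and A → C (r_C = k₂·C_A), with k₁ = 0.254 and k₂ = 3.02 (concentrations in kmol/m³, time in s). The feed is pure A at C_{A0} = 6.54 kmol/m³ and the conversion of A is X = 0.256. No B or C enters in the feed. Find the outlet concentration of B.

0.262 kmol/m³

Exit C_A = C_{A0}(1−X) = 6.54×0.744 = 4.866 kmol/m³.
A CSTR operates uniformly at the exit composition, giving r_B = 2.726 and r_C = 14.69 (each k·C_A^n at C_A = 4.866).
Fraction of consumed A going to B: r_B/(r_B+r_C) = 0.1565.
C_B = 0.1565·C_{A0}·X = 0.1565×6.54×0.256 = 0.262 kmol/m³.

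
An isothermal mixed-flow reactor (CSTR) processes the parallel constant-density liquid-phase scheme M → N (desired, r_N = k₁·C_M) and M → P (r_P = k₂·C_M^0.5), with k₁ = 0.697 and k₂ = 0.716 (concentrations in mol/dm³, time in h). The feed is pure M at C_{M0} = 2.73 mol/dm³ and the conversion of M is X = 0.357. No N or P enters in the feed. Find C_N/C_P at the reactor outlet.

1.29

Exit C_M = C_{M0}(1−X) = 2.73×0.643 = 1.755 mol/dm³.
Rates in a CSTR are evaluated at the outlet concentration: r_N = 0.697×1.755 = 1.224, r_P = 0.716×1.755^0.5 = 0.9486.
Overall selectivity = C_N/C_P = r_Nτ/(r_Pτ) = r_N/r_P = 1.29.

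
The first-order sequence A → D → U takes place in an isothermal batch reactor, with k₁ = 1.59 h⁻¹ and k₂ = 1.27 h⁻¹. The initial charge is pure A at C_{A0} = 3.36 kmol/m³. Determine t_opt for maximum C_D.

0.702 h

Setting dC_D/dt = 0 gives t_opt = ln(k₂/k₁)/(k₂−k₁).
= ln(1.27/1.59)/(1.27−1.59) = ln(0.7987)/-0.3200 = -0.2247/-0.3200 = 0.702 h.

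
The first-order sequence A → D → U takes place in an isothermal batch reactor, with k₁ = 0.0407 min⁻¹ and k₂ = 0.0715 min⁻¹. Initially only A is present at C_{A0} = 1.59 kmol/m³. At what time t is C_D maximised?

18.3 min

Setting dC_D/dt = 0 gives t_opt = ln(k₂/k₁)/(k₂−k₁).
= ln(0.0715/0.0407)/(0.0715−0.0407) = ln(1.757)/0.03080 = 0.5635/0.03080 = 18.3 min.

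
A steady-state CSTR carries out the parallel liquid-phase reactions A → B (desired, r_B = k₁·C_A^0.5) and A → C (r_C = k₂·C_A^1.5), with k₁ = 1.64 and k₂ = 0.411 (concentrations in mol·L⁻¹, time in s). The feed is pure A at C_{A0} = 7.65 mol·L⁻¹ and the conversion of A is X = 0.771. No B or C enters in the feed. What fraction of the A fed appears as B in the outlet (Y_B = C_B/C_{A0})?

0.536

Exit C_A = C_{A0}(1−X) = 7.65×0.229 = 1.752 mol·L⁻¹.
A CSTR operates uniformly at the exit composition, giving r_B = 2.171 and r_C = 0.9530 (each k·C_A^n at C_A = 1.752).
Fraction of consumed A going to B: r_B/(r_B+r_C) = 0.6949.
C_B = 0.6949·C_{A0}·X = 0.6949×7.65×0.771 = 4.10 mol·L⁻¹; Y_B = C_B/C_{A0} = 0.536.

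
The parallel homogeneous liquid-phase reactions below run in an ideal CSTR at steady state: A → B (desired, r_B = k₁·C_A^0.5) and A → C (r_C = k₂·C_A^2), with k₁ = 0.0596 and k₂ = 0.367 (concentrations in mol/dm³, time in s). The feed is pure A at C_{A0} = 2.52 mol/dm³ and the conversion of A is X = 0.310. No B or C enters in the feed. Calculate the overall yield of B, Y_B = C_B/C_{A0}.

Exit C_A = C_{A0}(1−X) = 2.52×0.690 = 1.739 mol/dm³.
Rates in a CSTR are evaluated at the outlet concentration: r_B = 0.0596×1.739^0.5 = 0.07859, r_C = 0.367×1.739^2 = 1.110.
Fraction of consumed A going to B: r_B/(r_B+r_C) = 0.06614.
C_B = 0.06614·C_{A0}·X = 0.06614×2.52×0.310 = 0.0517 mol/dm³; Y_B = C_B/C_{A0} = 0.0205.

0.0205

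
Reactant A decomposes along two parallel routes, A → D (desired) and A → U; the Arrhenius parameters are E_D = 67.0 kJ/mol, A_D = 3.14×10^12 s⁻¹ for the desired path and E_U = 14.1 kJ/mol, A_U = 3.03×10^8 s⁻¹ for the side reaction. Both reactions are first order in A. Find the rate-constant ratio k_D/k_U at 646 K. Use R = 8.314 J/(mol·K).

0.547

Since both paths have the same order in A, the concentration cancels and S_{D/U} = k_D/k_U = (A_D/A_U)·exp[(E_U−E_D)/(RT)].
(E_U−E_D)/(RT) = (14.1−67.0)×10³/(8.314×646) = -52900/5371 = -9.849.
k_D/k_U = (3.14×10^12/3.03×10^8)·exp(-9.849) = 10363 × 5.277×10^-5 = 0.547.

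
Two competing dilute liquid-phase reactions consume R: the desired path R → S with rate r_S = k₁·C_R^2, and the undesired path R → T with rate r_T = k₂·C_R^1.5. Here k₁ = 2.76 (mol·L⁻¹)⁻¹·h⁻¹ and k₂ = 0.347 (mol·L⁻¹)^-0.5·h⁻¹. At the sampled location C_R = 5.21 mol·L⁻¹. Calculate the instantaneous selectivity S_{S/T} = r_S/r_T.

S_{S/T} = r_S/r_T = (k₁·C_R^2)/(k₂·C_R^1.5) = (k₁/k₂)·C_R^0.5.
= (2.76×5.210^2) / (0.347×5.210^1.5) = 74.92/4.127 = 18.2.
Since the desired path is higher order in R, keeping C_R high (PFR or concentrated feed) favours S.

18.2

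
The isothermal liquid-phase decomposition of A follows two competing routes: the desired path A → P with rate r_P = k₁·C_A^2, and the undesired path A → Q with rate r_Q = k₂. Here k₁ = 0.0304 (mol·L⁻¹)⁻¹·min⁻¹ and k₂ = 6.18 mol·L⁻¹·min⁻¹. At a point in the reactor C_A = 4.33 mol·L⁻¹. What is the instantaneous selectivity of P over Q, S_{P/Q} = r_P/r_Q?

0.0922

S_{P/Q} = r_P/r_Q = (k₁·C_A^2)/(k₂) = (k₁/k₂)·C_A^2.
= (0.0304×4.330^2) / (6.18) = 0.5700/6.180 = 0.0922.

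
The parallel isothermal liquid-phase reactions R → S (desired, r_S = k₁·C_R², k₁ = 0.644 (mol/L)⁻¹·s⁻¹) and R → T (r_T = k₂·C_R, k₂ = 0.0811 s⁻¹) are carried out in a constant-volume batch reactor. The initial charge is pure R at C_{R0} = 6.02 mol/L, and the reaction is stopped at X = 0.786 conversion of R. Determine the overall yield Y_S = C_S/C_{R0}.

0.755

C_R = C_{R0}(1−X) = 1.288 mol/L.
Along a PFR/batch, dC_T/dC_R = −r_T/(r_S+r_T) = −k₂/(k₂+k₁·C_R).
Integrating from C_{R0} to C_R: C_T = (0.0811/0.644)·ln[(0.0811+0.644·6.02)/(0.0811+0.644·1.29)] = 0.1259·ln(3.958/0.9108) = 0.1850 mol/L.
Then C_S = (C_{R0}−C_R) − C_T = 4.732 − 0.1850 = 4.547 mol/L.
Y_S = C_S/C_{R0} = 4.547/6.02 = 0.755.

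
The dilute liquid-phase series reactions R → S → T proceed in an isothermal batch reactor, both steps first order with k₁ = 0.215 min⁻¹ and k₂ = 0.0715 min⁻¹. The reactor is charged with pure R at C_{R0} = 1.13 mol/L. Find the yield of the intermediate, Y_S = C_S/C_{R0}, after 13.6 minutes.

The intermediate concentration in a first-order A→B→C sequence is C_S = k₁C_{R0}(e^(−k₁t) − e^(−k₂t))/(k₂−k₁).
e^(−k₁t) = e^(−0.215×13.6) = e^(−2.924) = 0.05372; e^(−k₂t) = e^(−0.9724) = 0.3782.
C_S = 0.215×1.13/(0.0715−0.215) × (0.05372−0.3782) = (-1.693)×(-0.3245) = 0.5493 mol/L.
Y_S = C_S/C_{R0} = 0.5493/1.13 = 0.486.

0.486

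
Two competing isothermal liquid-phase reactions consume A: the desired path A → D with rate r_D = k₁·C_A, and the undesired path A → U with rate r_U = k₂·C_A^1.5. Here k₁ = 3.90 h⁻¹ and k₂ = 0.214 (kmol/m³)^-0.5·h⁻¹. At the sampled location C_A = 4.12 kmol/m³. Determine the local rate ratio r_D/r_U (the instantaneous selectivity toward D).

S_{D/U} = r_D/r_U = (k₁·C_A)/(k₂·C_A^1.5) = (k₁/k₂)·C_A^-0.5.
= (3.90×4.120) / (0.214×4.120^1.5) = 16.07/1.790 = 8.98.
The undesired path is higher order in A, so low C_A (CSTR or dilute feed) favours D.

8.98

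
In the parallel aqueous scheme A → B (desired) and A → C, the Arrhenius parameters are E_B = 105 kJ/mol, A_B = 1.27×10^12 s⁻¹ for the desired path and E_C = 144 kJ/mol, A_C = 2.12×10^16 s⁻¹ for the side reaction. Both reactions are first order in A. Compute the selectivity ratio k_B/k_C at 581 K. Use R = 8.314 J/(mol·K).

Since both paths have the same order in A, the concentration cancels and S_{B/C} = k_B/k_C = (A_B/A_C)·exp[(E_C−E_B)/(RT)].
(E_C−E_B)/(RT) = (144−105)×10³/(8.314×581) = 39000/4830 = 8.074.
k_B/k_C = (1.27×10^12/2.12×10^16)·exp(8.074) = 5.991×10^-5 × 3209 = 0.192.

0.192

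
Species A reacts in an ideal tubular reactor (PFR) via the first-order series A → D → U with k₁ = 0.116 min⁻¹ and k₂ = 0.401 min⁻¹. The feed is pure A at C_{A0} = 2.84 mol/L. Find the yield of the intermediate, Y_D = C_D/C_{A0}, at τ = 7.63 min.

0.149

The intermediate concentration in a first-order A→B→C sequence is C_D = k₁C_{A0}(e^(−k₁τ) − e^(−k₂τ))/(k₂−k₁).
e^(−k₁τ) = e^(−0.116×7.63) = e^(−0.8851) = 0.4127; e^(−k₂τ) = e^(−3.060) = 0.04691.
C_D = 0.116×2.84/(0.401−0.116) × (0.4127−0.04691) = 1.156×0.3658 = 0.4228 mol/L.
Y_D = C_D/C_{A0} = 0.4228/2.84 = 0.149.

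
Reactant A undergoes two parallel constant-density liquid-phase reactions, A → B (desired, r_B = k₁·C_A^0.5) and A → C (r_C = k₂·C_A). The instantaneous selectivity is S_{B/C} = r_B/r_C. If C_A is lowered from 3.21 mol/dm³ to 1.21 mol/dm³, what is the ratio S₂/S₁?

S_{B/C} = (k₁/k₂)·C_A^-0.5, so S₂/S₁ = (C_{A,2}/C_{A,1})^-0.5.
= (1.21/3.21)^(-0.5) = (0.3769)^(-0.5) = 1.63.
Selectivity toward B rises as C_A falls — low-concentration operation is favoured.

1.63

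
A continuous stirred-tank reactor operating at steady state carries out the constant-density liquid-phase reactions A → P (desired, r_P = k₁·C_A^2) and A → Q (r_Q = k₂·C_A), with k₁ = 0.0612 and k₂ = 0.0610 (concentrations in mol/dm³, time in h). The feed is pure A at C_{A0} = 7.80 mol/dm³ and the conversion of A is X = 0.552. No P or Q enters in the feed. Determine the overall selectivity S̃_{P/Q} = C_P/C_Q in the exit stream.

3.51

Exit C_A = C_{A0}(1−X) = 7.80×0.448 = 3.494 mol/dm³.
A CSTR operates uniformly at the exit composition, giving r_P = 0.7473 and r_Q = 0.2132 (each k·C_A^n at C_A = 3.494).
Overall selectivity = C_P/C_Q = r_Pτ/(r_Qτ) = r_P/r_Q = 3.51.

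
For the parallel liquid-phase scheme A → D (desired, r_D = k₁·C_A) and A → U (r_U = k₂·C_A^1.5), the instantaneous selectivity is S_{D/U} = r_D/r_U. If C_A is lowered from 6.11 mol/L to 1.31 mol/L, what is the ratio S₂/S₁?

2.16

S_{D/U} = (k₁/k₂)·C_A^-0.5, so S₂/S₁ = (C_{A,2}/C_{A,1})^-0.5.
= (1.31/6.11)^(-0.5) = (0.2144)^(-0.5) = 2.16.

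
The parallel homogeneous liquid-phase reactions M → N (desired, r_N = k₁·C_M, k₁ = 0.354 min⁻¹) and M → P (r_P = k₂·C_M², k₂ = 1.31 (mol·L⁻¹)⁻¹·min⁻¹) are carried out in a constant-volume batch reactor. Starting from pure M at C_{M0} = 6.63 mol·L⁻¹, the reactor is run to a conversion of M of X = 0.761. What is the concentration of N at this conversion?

C_M = C_{M0}(1−X) = 1.585 mol·L⁻¹.
Along a PFR/batch, dC_N/dC_M = −r_N/(r_N+r_P) = −k₁/(k₁+k₂·C_M).
Integrating from C_{M0} to C_M: C_N = (0.354/1.31)·ln[(0.354+1.31·6.63)/(0.354+1.31·1.58)] = 0.2702·ln(9.039/2.430) = 0.3550 mol·L⁻¹.

0.355 mol·L⁻¹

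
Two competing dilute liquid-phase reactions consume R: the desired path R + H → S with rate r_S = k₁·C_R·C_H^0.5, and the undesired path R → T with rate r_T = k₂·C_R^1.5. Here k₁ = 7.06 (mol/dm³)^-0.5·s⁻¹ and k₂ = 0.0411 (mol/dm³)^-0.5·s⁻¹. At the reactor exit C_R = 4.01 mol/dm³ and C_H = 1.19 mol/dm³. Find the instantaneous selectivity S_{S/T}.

S_{S/T} = r_S/r_T = (k₁·C_R·C_H^0.5)/(k₂·C_R^1.5) = (k₁/k₂)·C_R^-0.5·C_H^0.5.
= (7.06×4.010×1.190^0.5) / (0.0411×4.010^1.5) = 30.88/0.3300 = 93.6.

93.6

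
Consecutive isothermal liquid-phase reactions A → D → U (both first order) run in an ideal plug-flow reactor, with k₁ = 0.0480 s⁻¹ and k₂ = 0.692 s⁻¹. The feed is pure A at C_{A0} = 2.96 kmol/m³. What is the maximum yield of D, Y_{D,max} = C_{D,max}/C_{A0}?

Evaluating C_D at τ_opt = ln(k₂/k₁)/(k₂−k₁) gives C_{D,max}/C_{A0} = (k₁/k₂)^[k₂/(k₂−k₁)].
= (0.0480/0.692)^(0.692/(0.692−0.0480)) = (0.06936)^(1.075) = 0.05685.

0.0569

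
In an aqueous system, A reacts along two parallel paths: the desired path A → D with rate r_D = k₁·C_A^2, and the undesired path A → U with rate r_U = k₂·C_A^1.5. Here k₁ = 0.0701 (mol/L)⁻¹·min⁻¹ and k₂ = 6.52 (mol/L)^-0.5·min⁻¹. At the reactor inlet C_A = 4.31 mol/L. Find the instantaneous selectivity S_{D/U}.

0.0223

S_{D/U} = r_D/r_U = (k₁·C_A^2)/(k₂·C_A^1.5) = (k₁/k₂)·C_A^0.5.
= (0.0701×4.310^2) / (6.52×4.310^1.5) = 1.302/58.34 = 0.0223.
Since the desired path is higher order in A, keeping C_A high (PFR or concentrated feed) favours D.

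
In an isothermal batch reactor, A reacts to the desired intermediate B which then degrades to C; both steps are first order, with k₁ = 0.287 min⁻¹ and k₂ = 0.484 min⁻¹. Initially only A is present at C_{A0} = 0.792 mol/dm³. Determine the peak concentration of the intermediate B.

Evaluating C_B at t_opt = ln(k₂/k₁)/(k₂−k₁) gives C_{B,max}/C_{A0} = (k₁/k₂)^[k₂/(k₂−k₁)].
= (0.287/0.484)^(0.484/(0.484−0.287)) = (0.5930)^(2.457) = 0.2769.
C_{B,max} = 0.2769×0.792 = 0.219 mol/dm³.

0.219 mol/dm³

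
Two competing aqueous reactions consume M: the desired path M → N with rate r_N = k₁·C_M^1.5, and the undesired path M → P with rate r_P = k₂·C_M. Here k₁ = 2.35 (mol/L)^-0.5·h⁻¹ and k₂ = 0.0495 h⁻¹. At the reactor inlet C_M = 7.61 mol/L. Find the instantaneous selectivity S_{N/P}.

131

S_{N/P} = r_N/r_P = (k₁·C_M^1.5)/(k₂·C_M) = (k₁/k₂)·C_M^0.5.
= (2.35×7.610^1.5) / (0.0495×7.610) = 49.33/0.3767 = 131.
Since the desired path is higher order in M, keeping C_M high (PFR or concentrated feed) favours N.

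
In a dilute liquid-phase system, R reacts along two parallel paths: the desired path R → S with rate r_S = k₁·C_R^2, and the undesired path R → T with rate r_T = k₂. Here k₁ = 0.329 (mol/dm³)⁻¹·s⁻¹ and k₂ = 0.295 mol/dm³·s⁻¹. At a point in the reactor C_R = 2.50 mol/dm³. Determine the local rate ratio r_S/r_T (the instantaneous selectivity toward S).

S_{S/T} = r_S/r_T = (k₁·C_R^2)/(k₂) = (k₁/k₂)·C_R^2.
= (0.329×2.500^2) / (0.295) = 2.056/0.2950 = 6.97.
Since the desired path is higher order in R, keeping C_R high (PFR or concentrated feed) favours S.

6.97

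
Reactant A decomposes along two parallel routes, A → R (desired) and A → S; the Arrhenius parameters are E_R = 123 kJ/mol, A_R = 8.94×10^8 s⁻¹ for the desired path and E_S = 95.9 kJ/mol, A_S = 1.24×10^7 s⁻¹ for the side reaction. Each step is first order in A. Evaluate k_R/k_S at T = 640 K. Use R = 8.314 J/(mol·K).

Since both paths have the same order in A, the concentration cancels and S_{R/S} = k_R/k_S = (A_R/A_S)·exp[(E_S−E_R)/(RT)].
(E_S−E_R)/(RT) = (95.9−123)×10³/(8.314×640) = -27100/5321 = -5.093.
k_R/k_S = (8.94×10^8/1.24×10^7)·exp(-5.093) = 72.10 × 0.006139 = 0.443.
Since E_R > E_S, raising the temperature improves selectivity toward R.

0.443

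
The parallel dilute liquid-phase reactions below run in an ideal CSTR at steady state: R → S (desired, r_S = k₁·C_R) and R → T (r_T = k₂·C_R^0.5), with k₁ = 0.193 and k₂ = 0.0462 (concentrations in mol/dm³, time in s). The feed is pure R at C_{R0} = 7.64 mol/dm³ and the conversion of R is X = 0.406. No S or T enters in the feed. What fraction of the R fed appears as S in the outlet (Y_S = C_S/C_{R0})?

Exit C_R = C_{R0}(1−X) = 7.64×0.594 = 4.538 mol/dm³.
In a CSTR the entire volume is at exit conditions, so r_S = 0.193×4.538 = 0.8759 and r_T = 0.0462×4.538^0.5 = 0.09842.
Fraction of consumed R going to S: r_S/(r_S+r_T) = 0.8990.
C_S = 0.8990·C_{R0}·X = 0.8990×7.64×0.406 = 2.79 mol/dm³; Y_S = C_S/C_{R0} = 0.365.

0.365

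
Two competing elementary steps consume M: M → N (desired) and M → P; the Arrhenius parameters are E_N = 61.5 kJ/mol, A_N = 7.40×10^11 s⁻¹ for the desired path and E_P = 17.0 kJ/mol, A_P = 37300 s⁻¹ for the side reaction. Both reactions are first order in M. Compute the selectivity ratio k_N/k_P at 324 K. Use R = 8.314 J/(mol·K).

Since both paths have the same order in M, the concentration cancels and S_{N/P} = k_N/k_P = (A_N/A_P)·exp[(E_P−E_N)/(RT)].
(E_P−E_N)/(RT) = (17.0−61.5)×10³/(8.314×324) = -44500/2694 = -16.52.
k_N/k_P = (7.40×10^11/37300)·exp(-16.52) = 1.984×10^7 × 6.692×10^-8 = 1.33.

1.33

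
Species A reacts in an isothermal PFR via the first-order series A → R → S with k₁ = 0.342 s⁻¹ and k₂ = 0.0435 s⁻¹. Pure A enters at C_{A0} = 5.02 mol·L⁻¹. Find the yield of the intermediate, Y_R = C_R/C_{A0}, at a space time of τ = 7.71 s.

For first-order series with pure A initially, C_R(τ) = k₁C_{A0}/(k₂−k₁)·(e^(−k₁τ) − e^(−k₂τ)).
e^(−k₁τ) = e^(−0.342×7.71) = e^(−2.637) = 0.07159; e^(−k₂τ) = e^(−0.3354) = 0.7151.
C_R = 0.342×5.02/(0.0435−0.342) × (0.07159−0.7151) = (-5.752)×(-0.6435) = 3.701 mol·L⁻¹.
Y_R = C_R/C_{A0} = 3.701/5.02 = 0.737.

0.737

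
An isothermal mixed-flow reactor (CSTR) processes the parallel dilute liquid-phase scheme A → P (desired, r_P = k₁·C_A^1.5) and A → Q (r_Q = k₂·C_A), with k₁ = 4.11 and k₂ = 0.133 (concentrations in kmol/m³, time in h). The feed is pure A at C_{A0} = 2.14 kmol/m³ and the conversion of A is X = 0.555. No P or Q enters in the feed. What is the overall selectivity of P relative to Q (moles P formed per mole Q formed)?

30.2

Exit C_A = C_{A0}(1−X) = 2.14×0.445 = 0.9523 kmol/m³.
A CSTR operates uniformly at the exit composition, giving r_P = 3.819 and r_Q = 0.1267 (each k·C_A^n at C_A = 0.9523).
Overall selectivity = C_P/C_Q = r_Pτ/(r_Qτ) = r_P/r_Q = 30.2.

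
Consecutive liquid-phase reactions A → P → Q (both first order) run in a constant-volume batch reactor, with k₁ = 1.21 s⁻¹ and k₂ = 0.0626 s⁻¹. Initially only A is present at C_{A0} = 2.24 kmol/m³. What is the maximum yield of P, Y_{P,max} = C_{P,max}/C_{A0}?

0.851

At the optimum, C_{P,max}/C_{A0} = (k₁/k₂)^[k₂/(k₂−k₁)].
= (1.21/0.0626)^(0.0626/(0.0626−1.21)) = (19.33)^(-0.05456) = 0.8508.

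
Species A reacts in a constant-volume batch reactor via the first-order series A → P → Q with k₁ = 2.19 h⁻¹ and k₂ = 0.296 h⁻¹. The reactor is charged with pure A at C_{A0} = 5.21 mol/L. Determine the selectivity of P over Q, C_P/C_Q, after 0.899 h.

5.34

For first-order series with pure A initially, C_P(t) = k₁C_{A0}/(k₂−k₁)·(e^(−k₁t) − e^(−k₂t)).
e^(−k₁t) = e^(−2.19×0.899) = e^(−1.969) = 0.1396; e^(−k₂t) = e^(−0.2661) = 0.7664.
C_P = 2.19×5.21/(0.296−2.19) × (0.1396−0.7664) = (-6.024)×(-0.6267) = 3.776 mol/L.
C_A = C_{A0}e^(−k₁t) = 0.7274 mol/L, so C_Q = C_{A0}−C_A−C_P = 0.7070 mol/L; C_P/C_Q = 5.34.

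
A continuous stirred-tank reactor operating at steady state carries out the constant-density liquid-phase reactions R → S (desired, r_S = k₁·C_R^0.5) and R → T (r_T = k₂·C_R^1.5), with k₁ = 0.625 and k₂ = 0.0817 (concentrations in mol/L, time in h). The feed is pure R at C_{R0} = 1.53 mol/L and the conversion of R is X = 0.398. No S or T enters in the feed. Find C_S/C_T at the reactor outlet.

8.31

Exit C_R = C_{R0}(1−X) = 1.53×0.602 = 0.9211 mol/L.
In a CSTR the entire volume is at exit conditions, so r_S = 0.625×0.9211^0.5 = 0.5998 and r_T = 0.0817×0.9211^1.5 = 0.07222.
Overall selectivity = C_S/C_T = r_Sτ/(r_Tτ) = r_S/r_T = 8.31.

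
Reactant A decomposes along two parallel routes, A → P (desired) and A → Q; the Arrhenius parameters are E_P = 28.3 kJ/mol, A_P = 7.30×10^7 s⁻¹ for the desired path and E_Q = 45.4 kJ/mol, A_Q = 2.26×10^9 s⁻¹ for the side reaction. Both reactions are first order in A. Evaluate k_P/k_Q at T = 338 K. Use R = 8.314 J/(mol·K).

k_P/k_Q = (A_P/A_Q)·exp[−(E_P−E_Q)/(RT)] = (A_P/A_Q)·exp[(E_Q−E_P)/(RT)].
(E_Q−E_P)/(RT) = (45.4−28.3)×10³/(8.314×338) = 17100/2810 = 6.085.
k_P/k_Q = (7.30×10^7/2.26×10^9)·exp(6.085) = 0.03230 × 439.3 = 14.2.
Since E_P < E_Q, lowering the temperature improves selectivity toward P.

14.2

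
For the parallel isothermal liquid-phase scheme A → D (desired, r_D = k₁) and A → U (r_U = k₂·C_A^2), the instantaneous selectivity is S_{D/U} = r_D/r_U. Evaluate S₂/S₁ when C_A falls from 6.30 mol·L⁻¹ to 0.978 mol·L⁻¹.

41.5

S_{D/U} = (k₁/k₂)·C_A^-2, so S₂/S₁ = (C_{A,2}/C_{A,1})^-2.
= (0.978/6.30)^(-2) = (0.1552)^(-2) = 41.5.
Selectivity toward D rises as C_A falls — low-concentration operation is favoured.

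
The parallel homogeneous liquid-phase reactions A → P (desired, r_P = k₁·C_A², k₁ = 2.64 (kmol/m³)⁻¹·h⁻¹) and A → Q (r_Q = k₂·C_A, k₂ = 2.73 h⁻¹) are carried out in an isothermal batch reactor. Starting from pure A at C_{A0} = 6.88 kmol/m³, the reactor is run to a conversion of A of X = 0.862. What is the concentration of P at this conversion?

C_A = C_{A0}(1−X) = 0.9494 kmol/m³.
Along a PFR/batch, dC_Q/dC_A = −r_Q/(r_P+r_Q) = −k₂/(k₂+k₁·C_A).
Integrating from C_{A0} to C_A: C_Q = (2.73/2.64)·ln[(2.73+2.64·6.88)/(2.73+2.64·0.949)] = 1.034·ln(20.89/5.237) = 1.431 kmol/m³.
Then C_P = (C_{A0}−C_A) − C_Q = 5.931 − 1.431 = 4.500 kmol/m³.

4.50 kmol/m³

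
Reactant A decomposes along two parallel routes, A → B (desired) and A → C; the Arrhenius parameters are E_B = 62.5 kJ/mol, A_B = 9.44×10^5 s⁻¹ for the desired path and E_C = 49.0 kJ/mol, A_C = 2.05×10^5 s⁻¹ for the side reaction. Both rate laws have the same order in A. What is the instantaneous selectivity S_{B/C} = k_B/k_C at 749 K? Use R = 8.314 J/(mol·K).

0.527

k_B/k_C = (A_B/A_C)·exp[−(E_B−E_C)/(RT)] = (A_B/A_C)·exp[(E_C−E_B)/(RT)].
(E_C−E_B)/(RT) = (49.0−62.5)×10³/(8.314×749) = -13500/6227 = -2.168.
k_B/k_C = (9.44×10^5/2.05×10^5)·exp(-2.168) = 4.605 × 0.1144 = 0.527.
Since E_B > E_C, raising the temperature improves selectivity toward B.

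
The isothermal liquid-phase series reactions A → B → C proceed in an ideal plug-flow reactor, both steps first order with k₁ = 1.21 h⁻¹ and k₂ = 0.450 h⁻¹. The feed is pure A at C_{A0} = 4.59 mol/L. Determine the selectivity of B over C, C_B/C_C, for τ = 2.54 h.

0.835

Solving the coupled first-order balances gives C_B(τ) = [k₁/(k₂−k₁)]·C_{A0}·(e^(−k₁τ) − e^(−k₂τ)).
e^(−k₁τ) = e^(−1.21×2.54) = e^(−3.073) = 0.04626; e^(−k₂τ) = e^(−1.143) = 0.3189.
C_B = 1.21×4.59/(0.450−1.21) × (0.04626−0.3189) = (-7.308)×(-0.2726) = 1.992 mol/L.
C_A = C_{A0}e^(−k₁τ) = 0.2123 mol/L, so C_C = C_{A0}−C_A−C_B = 2.386 mol/L; C_B/C_C = 0.835.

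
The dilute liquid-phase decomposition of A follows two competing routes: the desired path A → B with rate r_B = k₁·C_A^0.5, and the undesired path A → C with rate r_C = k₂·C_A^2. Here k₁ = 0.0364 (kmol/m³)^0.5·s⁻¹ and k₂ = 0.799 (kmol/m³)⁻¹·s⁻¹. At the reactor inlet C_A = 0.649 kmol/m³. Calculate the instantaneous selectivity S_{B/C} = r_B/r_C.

0.0871

S_{B/C} = r_B/r_C = (k₁·C_A^0.5)/(k₂·C_A^2) = (k₁/k₂)·C_A^-1.5.
= (0.0364×0.6490^0.5) / (0.799×0.6490^2) = 0.02932/0.3365 = 0.0871.
The undesired path is higher order in A, so low C_A (CSTR or dilute feed) favours B.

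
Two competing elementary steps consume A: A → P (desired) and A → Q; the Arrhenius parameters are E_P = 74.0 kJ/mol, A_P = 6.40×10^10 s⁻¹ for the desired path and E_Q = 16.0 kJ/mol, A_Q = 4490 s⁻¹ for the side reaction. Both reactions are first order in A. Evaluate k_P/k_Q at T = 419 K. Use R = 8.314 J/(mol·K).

With equal orders, S_{P/Q} = k_P/k_Q = (A_P/A_Q)·exp[(E_Q−E_P)/(RT)].
(E_Q−E_P)/(RT) = (16.0−74.0)×10³/(8.314×419) = -58000/3484 = -16.65.
k_P/k_Q = (6.40×10^10/4490)·exp(-16.65) = 1.425×10^7 × 5.877×10^-8 = 0.838.

0.838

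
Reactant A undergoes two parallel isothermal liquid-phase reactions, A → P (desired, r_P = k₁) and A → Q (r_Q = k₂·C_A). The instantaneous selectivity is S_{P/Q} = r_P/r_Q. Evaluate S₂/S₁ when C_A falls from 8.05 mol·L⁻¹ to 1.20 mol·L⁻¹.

6.71

S_{P/Q} = (k₁/k₂)·C_A⁻¹, so S₂/S₁ = (C_{A,2}/C_{A,1})⁻¹.
= 8.05/1.20 = 6.71.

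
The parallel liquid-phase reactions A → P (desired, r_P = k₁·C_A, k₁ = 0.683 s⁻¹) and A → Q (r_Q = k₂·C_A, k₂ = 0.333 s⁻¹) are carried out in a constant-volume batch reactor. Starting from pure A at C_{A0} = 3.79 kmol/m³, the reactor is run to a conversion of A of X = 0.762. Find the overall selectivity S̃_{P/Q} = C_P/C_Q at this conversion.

C_A = C_{A0}(1−X) = 0.9020 kmol/m³.
Both paths are first order in A, so the instantaneous fraction to P is constant: dC_P/d(−C_A) = k₁/(k₁+k₂) = 0.6722.
C_P = 0.6722·(C_{A0}−C_A) = 0.6722×2.888 = 1.94 kmol/m³.
C_Q = (C_{A0}−C_A)−C_P = 0.9466 kmol/m³; S̃_{P/Q} = 1.941/0.9466 = 2.05.

2.05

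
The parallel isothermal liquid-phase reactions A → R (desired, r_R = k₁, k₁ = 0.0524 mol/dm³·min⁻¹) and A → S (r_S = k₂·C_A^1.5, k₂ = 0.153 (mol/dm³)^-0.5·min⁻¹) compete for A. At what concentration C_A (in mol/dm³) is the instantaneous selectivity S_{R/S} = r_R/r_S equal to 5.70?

0.153 mol/dm³

S_{R/S} = (k₁/k₂)·C_A^-1.5 ⇒ C_A = (S·k₂/k₁)^(1/(-1.5)).
= (5.70×0.153/0.0524)^(-0.6667) = (16.64)^(-0.6667) = 0.153 mol/dm³.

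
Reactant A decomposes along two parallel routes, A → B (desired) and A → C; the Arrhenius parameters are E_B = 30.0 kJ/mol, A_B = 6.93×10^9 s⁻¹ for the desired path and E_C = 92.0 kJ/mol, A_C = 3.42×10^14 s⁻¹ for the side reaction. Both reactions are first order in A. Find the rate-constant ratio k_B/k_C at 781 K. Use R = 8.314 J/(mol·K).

With equal orders, S_{B/C} = k_B/k_C = (A_B/A_C)·exp[(E_C−E_B)/(RT)].
(E_C−E_B)/(RT) = (92.0−30.0)×10³/(8.314×781) = 62000/6493 = 9.548.
k_B/k_C = (6.93×10^9/3.42×10^14)·exp(9.548) = 2.026×10^-5 × 14022 = 0.284.
Since E_B < E_C, lowering the temperature improves selectivity toward B.

0.284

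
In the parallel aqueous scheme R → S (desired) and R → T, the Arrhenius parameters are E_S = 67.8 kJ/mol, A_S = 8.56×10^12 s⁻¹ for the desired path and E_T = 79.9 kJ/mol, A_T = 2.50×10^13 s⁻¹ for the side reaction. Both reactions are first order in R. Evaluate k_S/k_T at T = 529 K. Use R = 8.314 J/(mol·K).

5.36

Since both paths have the same order in R, the concentration cancels and S_{S/T} = k_S/k_T = (A_S/A_T)·exp[(E_T−E_S)/(RT)].
(E_T−E_S)/(RT) = (79.9−67.8)×10³/(8.314×529) = 12100/4398 = 2.751.
k_S/k_T = (8.56×10^12/2.50×10^13)·exp(2.751) = 0.3424 × 15.66 = 5.36.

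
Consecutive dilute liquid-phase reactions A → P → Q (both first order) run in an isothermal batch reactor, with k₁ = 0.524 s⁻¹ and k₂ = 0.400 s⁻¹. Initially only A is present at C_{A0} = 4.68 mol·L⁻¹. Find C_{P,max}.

1.96 mol·L⁻¹

For a first-order series the maximum intermediate yield is C_{P,max}/C_{A0} = (k₁/k₂)^[k₂/(k₂−k₁)].
= (0.524/0.400)^(0.400/(0.400−0.524)) = (1.310)^(-3.226) = 0.4185.
C_{P,max} = 0.4185×4.68 = 1.96 mol·L⁻¹.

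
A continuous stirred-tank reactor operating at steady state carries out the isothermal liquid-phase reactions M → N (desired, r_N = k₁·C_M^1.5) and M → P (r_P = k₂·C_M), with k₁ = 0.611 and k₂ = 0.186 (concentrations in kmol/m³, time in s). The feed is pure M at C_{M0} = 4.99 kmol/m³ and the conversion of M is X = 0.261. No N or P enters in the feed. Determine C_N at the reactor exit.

1.12 kmol/m³

Exit C_M = C_{M0}(1−X) = 4.99×0.739 = 3.688 kmol/m³.
In a CSTR the entire volume is at exit conditions, so r_N = 0.611×3.688^1.5 = 4.327 and r_P = 0.186×3.688 = 0.6859.
Fraction of consumed M going to N: r_N/(r_N+r_P) = 0.8632.
C_N = 0.8632·C_{M0}·X = 0.8632×4.99×0.261 = 1.12 kmol/m³.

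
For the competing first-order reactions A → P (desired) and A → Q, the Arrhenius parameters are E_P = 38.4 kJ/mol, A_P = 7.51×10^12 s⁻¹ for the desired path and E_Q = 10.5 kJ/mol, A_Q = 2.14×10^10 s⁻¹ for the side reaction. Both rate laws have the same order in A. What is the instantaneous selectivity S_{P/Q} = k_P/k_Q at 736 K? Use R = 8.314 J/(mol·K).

3.67

With equal orders, S_{P/Q} = k_P/k_Q = (A_P/A_Q)·exp[(E_Q−E_P)/(RT)].
(E_Q−E_P)/(RT) = (10.5−38.4)×10³/(8.314×736) = -27900/6119 = -4.559.
k_P/k_Q = (7.51×10^12/2.14×10^10)·exp(-4.559) = 350.9 × 0.01047 = 3.67.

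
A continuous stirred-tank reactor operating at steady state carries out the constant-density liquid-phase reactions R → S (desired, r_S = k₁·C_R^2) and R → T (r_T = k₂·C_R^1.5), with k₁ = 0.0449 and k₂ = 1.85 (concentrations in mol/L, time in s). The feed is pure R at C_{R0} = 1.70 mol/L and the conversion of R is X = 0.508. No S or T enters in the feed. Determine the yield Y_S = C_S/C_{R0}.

0.0110

Exit C_R = C_{R0}(1−X) = 1.70×0.492 = 0.8364 mol/L.
In a CSTR the entire volume is at exit conditions, so r_S = 0.0449×0.8364^2 = 0.03141 and r_T = 1.85×0.8364^1.5 = 1.415.
Fraction of consumed R going to S: r_S/(r_S+r_T) = 0.02171.
C_S = 0.02171·C_{R0}·X = 0.02171×1.70×0.508 = 0.0188 mol/L; Y_S = C_S/C_{R0} = 0.0110.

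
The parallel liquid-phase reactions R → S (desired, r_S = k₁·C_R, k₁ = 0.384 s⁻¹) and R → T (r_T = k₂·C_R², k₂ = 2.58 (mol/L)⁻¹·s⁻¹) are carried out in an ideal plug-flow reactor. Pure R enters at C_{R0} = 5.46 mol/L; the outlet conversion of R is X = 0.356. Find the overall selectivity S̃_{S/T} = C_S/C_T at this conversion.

0.0337

C_R = C_{R0}(1−X) = 3.516 mol/L.
Along a PFR/batch, dC_S/dC_R = −r_S/(r_S+r_T) = −k₁/(k₁+k₂·C_R).
Integrating from C_{R0} to C_R: C_S = (0.384/2.58)·ln[(0.384+2.58·5.46)/(0.384+2.58·3.52)] = 0.1488·ln(14.47/9.456) = 0.06333 mol/L.
C_T = (C_{R0}−C_R)−C_S = 1.880 mol/L; S̃_{S/T} = 0.06333/1.880 = 0.0337.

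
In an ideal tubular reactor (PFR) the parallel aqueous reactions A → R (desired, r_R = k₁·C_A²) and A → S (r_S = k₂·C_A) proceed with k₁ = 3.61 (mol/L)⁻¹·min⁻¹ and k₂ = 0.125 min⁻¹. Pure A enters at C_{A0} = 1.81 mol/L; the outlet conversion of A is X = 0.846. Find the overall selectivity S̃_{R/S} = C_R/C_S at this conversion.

23.9

C_A = C_{A0}(1−X) = 0.2787 mol/L.
Along a PFR/batch, dC_S/dC_A = −r_S/(r_R+r_S) = −k₂/(k₂+k₁·C_A).
Integrating from C_{A0} to C_A: C_S = (0.125/3.61)·ln[(0.125+3.61·1.81)/(0.125+3.61·0.279)] = 0.03463·ln(6.659/1.131) = 0.06138 mol/L.
Then C_R = (C_{A0}−C_A) − C_S = 1.531 − 0.06138 = 1.470 mol/L.
S̃_{R/S} = C_R/C_S = 1.470/0.06138 = 23.9.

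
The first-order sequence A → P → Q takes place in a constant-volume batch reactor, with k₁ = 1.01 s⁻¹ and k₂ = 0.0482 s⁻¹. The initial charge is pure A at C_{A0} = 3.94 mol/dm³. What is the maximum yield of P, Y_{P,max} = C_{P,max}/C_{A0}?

For a first-order series the maximum intermediate yield is C_{P,max}/C_{A0} = (k₁/k₂)^[k₂/(k₂−k₁)].
= (1.01/0.0482)^(0.0482/(0.0482−1.01)) = (20.95)^(-0.05011) = 0.8586.

0.859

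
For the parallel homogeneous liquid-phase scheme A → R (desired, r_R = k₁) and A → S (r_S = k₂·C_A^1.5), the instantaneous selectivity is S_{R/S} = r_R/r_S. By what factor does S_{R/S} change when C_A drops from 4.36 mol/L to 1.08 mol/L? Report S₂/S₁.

8.11

S_{R/S} = (k₁/k₂)·C_A^-1.5, so S₂/S₁ = (C_{A,2}/C_{A,1})^-1.5.
= (1.08/4.36)^(-1.5) = (0.2477)^(-1.5) = 8.11.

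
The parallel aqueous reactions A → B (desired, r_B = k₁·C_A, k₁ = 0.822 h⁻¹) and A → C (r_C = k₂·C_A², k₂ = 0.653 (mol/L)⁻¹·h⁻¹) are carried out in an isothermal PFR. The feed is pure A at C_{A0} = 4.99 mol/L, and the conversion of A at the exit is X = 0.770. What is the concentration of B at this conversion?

1.20 mol/L

C_A = C_{A0}(1−X) = 1.148 mol/L.
Along a PFR/batch, dC_B/dC_A = −r_B/(r_B+r_C) = −k₁/(k₁+k₂·C_A).
Integrating from C_{A0} to C_A: C_B = (0.822/0.653)·ln[(0.822+0.653·4.99)/(0.822+0.653·1.15)] = 1.259·ln(4.080/1.571) = 1.201 mol/L.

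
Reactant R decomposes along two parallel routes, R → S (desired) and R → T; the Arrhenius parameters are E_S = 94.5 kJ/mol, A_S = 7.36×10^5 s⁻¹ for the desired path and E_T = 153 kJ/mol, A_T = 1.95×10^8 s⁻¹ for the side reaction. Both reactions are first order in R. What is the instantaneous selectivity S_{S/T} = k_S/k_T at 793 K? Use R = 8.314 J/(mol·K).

Since both paths have the same order in R, the concentration cancels and S_{S/T} = k_S/k_T = (A_S/A_T)·exp[(E_T−E_S)/(RT)].
(E_T−E_S)/(RT) = (153−94.5)×10³/(8.314×793) = 58500/6593 = 8.873.
k_S/k_T = (7.36×10^5/1.95×10^8)·exp(8.873) = 0.003774 × 7137 = 26.9.

26.9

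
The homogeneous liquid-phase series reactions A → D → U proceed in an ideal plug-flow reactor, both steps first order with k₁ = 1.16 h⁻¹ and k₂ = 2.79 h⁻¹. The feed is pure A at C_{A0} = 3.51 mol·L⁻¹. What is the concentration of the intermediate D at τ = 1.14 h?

Solving the coupled first-order balances gives C_D(τ) = [k₁/(k₂−k₁)]·C_{A0}·(e^(−k₁τ) − e^(−k₂τ)).
e^(−k₁τ) = e^(−1.16×1.14) = e^(−1.322) = 0.2665; e^(−k₂τ) = e^(−3.181) = 0.04156.
C_D = 1.16×3.51/(2.79−1.16) × (0.2665−0.04156) = 2.498×0.2249 = 0.5619 mol·L⁻¹.

0.562 mol·L⁻¹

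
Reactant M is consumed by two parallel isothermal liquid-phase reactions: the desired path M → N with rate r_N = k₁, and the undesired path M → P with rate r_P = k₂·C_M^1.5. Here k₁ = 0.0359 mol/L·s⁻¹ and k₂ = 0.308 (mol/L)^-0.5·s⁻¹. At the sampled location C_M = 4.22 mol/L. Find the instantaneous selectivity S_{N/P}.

S_{N/P} = r_N/r_P = (k₁)/(k₂·C_M^1.5) = (k₁/k₂)·C_M^-1.5.
= (0.0359) / (0.308×4.220^1.5) = 0.03590/2.670 = 0.0134.
The undesired path is higher order in M, so low C_M (CSTR or dilute feed) favours N.

0.0134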